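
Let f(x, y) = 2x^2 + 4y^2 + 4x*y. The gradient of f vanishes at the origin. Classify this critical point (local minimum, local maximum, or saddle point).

The Hessian at the origin is H = [[4, 4], [4, 8]].
det H = 4·8 − (4)² = 16 > 0 and H[1,1] = 4 > 0, so H is positive definite.
Therefore the origin is a local minimum.

local minimum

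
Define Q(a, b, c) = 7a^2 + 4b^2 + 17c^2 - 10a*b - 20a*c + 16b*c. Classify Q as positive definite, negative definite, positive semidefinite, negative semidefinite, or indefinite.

positive definite

Write A = [[7, -5, -10], [-5, 4, 8], [-10, 8, 17]].
Row-reducing A symmetrically gives the diagonal entries 7, 3/7, 1.
That gives 3 positive pivots.
Hence Q is positive definite.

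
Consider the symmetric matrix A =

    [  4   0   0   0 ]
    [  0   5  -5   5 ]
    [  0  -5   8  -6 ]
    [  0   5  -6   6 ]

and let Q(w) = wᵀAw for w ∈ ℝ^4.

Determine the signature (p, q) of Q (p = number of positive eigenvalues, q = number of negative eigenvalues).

(4, 0)

Applying the same elementary operations to the rows and columns of A produces a congruent diagonal matrix with entries 4, 5, 3, 2/3.
Counting signs: 4 positive.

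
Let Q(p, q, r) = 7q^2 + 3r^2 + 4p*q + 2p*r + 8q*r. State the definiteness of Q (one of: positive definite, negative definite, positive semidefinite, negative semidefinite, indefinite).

The symmetric matrix is A = [[0, 2, 1], [2, 7, 4], [1, 4, 3]].
A is congruent to a diagonal matrix with 2 positive, 1 negative and 0 zero entries, so Q is indefinite.

indefinite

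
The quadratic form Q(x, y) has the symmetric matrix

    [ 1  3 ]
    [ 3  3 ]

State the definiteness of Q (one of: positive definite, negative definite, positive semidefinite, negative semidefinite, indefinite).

indefinite

For the 2×2 matrix [[1, 3], [3, 3]]: det = 1·3 − (3)² = -6, trace = 4.
det < 0 so the eigenvalues have opposite signs; the form is indefinite.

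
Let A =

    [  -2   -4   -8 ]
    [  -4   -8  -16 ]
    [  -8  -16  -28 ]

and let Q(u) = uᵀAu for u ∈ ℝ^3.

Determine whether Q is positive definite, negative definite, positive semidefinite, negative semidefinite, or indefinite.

Congruent diagonalization of A (simultaneous row and column reduction) yields pivots -2, 0, 4.
That gives 1 positive, 1 negative, 1 zero pivots.
Hence Q is indefinite.

indefinite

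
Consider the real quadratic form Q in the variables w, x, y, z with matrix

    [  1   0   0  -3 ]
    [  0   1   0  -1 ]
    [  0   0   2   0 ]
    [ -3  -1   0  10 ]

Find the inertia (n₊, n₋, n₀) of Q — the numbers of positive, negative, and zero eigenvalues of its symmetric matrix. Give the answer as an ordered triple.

(3, 0, 1)

Congruent diagonalization of A (simultaneous row and column reduction) yields pivots 1, 1, 2, 0.
Counting signs: 3 positive, 1 zero.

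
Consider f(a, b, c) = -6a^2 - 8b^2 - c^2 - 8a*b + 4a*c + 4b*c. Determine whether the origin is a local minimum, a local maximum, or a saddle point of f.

The Hessian at the origin is H = [[-12, -8, 4], [-8, -16, 4], [4, 4, -2]].
Congruent diagonalization of H (simultaneous row and column reduction) yields pivots -12, -32/3, -1/2.
Counting signs: 3 negative.
H is negative definite, so the origin is a strict local maximum.

local maximum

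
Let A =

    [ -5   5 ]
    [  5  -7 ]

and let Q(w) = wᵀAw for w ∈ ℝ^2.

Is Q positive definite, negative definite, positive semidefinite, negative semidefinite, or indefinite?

negative definite

An LDLᵀ factorisation of A has diagonal entries -5, -2.
So there are 2 negative pivots.
Hence Q is negative definite.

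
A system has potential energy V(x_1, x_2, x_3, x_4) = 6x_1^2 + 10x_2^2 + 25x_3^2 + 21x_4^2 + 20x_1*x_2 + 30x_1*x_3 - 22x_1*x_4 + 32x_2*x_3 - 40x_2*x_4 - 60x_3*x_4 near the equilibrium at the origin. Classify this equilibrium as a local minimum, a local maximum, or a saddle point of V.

saddle point

The Hessian at the origin is H = [[12, 20, 30, -22], [20, 20, 32, -40], [30, 32, 50, -60], [-22, -40, -60, 42]].
Applying the same elementary operations to the rows and columns of H produces a congruent diagonal matrix with entries 12, -40/3, -7/10, 20/7.
That gives 2 positive, 2 negative pivots.
H is indefinite, so the origin is a saddle point.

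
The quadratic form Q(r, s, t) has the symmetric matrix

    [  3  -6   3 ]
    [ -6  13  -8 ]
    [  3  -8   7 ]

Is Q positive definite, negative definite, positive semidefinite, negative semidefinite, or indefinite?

positive semidefinite

Symmetric row and column elimination reduces A to a congruent diagonal form with pivots 3, 1, 0.
So there are 2 positive, 1 zero pivots.
Hence Q is positive semidefinite.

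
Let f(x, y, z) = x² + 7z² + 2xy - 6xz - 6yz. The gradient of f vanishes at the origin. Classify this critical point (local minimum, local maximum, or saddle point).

saddle point

The Hessian at the origin is H = [[2, 2, -6], [2, 0, -6], [-6, -6, 14]].
Applying the same elementary operations to the rows and columns of H produces a congruent diagonal matrix with entries 2, -2, -4.
So there are 1 positive, 2 negative pivots.
H is indefinite, so the origin is a saddle point.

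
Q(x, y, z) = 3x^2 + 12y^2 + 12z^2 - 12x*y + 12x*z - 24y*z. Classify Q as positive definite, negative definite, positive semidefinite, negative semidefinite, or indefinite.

The associated matrix is A = [[3, -6, 6], [-6, 12, -12], [6, -12, 12]].
Applying the same elementary operations to the rows and columns of A produces a congruent diagonal matrix with entries 3, 0, 0.
That gives 1 positive, 2 zero pivots.
Hence Q is positive semidefinite.

positive semidefinite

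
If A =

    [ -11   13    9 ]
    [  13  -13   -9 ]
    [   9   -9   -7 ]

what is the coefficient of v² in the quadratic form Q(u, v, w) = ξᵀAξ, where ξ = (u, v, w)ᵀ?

The coefficient of v² is the diagonal entry A[2,2] = -13.

-13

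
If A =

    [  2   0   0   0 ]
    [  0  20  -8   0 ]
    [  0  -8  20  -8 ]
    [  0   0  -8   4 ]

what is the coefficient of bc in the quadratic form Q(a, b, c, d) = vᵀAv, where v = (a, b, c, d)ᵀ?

The coefficient of bc is A[2,3] + A[3,2] = 2·(-8) = -16.

-16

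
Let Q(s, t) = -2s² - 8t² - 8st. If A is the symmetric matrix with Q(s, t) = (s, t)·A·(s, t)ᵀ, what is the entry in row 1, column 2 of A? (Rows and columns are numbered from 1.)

-4

The coefficient of s·t in Q is -8. For a symmetric A this equals A[1,2] + A[2,1] = 2·A[1,2].
So A[1,2] = -8/2 = -4.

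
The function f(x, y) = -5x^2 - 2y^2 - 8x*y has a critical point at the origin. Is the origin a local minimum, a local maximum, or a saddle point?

The Hessian at the origin is H = [[-10, -8], [-8, -4]].
det H = -10·-4 − (-8)² = -24 < 0, so H is indefinite.
Therefore the origin is a saddle point.

saddle point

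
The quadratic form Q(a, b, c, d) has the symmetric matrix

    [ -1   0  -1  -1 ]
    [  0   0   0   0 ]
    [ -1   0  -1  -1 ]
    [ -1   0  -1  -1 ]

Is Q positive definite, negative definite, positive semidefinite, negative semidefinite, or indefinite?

Congruent diagonalization of A (simultaneous row and column reduction) yields pivots -1, 0, 0, 0.
That gives 1 negative, 3 zero pivots.
Hence Q is negative semidefinite.

negative semidefinite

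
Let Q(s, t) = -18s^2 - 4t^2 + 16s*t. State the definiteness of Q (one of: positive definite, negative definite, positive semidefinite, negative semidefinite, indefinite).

negative definite

The symmetric matrix of Q is [[-18, 8], [8, -4]].
For the 2×2 matrix [[-18, 8], [8, -4]]: det = -18·-4 − (8)² = 8, trace = -22.
det > 0 so both eigenvalues share the sign of the trace; trace = -22 < 0 ⇒ both negative.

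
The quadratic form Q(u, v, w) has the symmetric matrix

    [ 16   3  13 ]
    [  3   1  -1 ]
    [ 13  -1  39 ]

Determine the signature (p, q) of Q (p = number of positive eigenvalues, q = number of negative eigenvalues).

(3, 0)

Symmetric row and column elimination reduces A to a congruent diagonal form with pivots 16, 7/16, 10/7.
So there are 3 positive pivots.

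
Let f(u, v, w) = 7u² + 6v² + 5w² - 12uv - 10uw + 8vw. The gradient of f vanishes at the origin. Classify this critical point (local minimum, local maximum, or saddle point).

The Hessian at the origin is H = [[14, -12, -10], [-12, 12, 8], [-10, 8, 10]].
Congruent diagonalization of H (simultaneous row and column reduction) yields pivots 14, 12/7, 8/3.
Counting signs: 3 positive.
H is positive definite, so the origin is a strict local minimum.

local minimum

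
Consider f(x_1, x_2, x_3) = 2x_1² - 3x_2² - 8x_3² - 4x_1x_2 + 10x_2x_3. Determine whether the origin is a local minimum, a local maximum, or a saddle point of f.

The Hessian at the origin is H = [[4, -4, 0], [-4, -6, 10], [0, 10, -16]].
Symmetric row and column elimination reduces H to a congruent diagonal form with pivots 4, -10, -6.
That gives 1 positive, 2 negative pivots.
H is indefinite, so the origin is a saddle point.

saddle point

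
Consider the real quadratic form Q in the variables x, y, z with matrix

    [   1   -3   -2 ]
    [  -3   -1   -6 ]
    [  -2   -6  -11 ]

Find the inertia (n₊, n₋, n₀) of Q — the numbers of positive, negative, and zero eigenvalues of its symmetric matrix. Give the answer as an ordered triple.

(1, 2, 0)

An LDLᵀ factorisation of A has diagonal entries 1, -10, -3/5.
So there are 1 positive, 2 negative pivots.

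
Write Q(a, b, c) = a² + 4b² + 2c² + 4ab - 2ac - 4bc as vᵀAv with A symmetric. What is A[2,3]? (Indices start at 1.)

The coefficient of b·c in Q is -4. For a symmetric A this equals A[2,3] + A[3,2] = 2·A[2,3].
So A[2,3] = -4/2 = -2.

-2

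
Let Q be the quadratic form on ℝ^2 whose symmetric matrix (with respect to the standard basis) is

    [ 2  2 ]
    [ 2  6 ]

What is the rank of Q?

2

Symmetric row and column elimination reduces A to a congruent diagonal form with pivots 2, 4.
That gives 2 positive pivots.
The rank is the number of nonzero pivots: 2.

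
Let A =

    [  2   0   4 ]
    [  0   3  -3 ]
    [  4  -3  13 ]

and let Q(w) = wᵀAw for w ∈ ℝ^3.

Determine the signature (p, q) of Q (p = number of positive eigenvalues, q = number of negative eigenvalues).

(3, 0)

Row-reducing A symmetrically gives the diagonal entries 2, 3, 2.
Counting signs: 3 positive.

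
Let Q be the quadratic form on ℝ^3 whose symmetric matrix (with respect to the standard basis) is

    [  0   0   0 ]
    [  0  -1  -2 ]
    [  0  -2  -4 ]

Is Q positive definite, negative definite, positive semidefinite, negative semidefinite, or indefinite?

Congruent diagonalization of A (simultaneous row and column reduction) yields pivots 0, -1, 0.
So there are 1 negative, 2 zero pivots.
Hence Q is negative semidefinite.

negative semidefinite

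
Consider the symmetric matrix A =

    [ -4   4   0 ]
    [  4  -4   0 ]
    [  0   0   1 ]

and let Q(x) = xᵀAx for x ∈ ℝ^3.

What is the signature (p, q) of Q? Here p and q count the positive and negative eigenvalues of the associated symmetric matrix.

(1, 1)

Symmetric row and column elimination reduces A to a congruent diagonal form with pivots -4, 0, 1.
So there are 1 positive, 1 negative, 1 zero pivots.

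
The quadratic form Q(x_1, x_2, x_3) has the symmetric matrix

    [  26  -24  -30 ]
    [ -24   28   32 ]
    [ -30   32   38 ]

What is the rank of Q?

3

Applying the same elementary operations to the rows and columns of A produces a congruent diagonal matrix with entries 26, 76/13, 4/19.
So there are 3 positive pivots.
The rank is the number of nonzero pivots: 3.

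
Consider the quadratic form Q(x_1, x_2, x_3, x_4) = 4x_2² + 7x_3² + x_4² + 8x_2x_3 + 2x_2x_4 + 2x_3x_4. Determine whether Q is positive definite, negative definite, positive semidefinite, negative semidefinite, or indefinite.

positive semidefinite

Write A = [[0, 0, 0, 0], [0, 4, 4, 1], [0, 4, 7, 1], [0, 1, 1, 1]].
Applying the same elementary operations to the rows and columns of A produces a congruent diagonal matrix with entries 0, 4, 3, 3/4.
So there are 3 positive, 1 zero pivots.
Hence Q is positive semidefinite.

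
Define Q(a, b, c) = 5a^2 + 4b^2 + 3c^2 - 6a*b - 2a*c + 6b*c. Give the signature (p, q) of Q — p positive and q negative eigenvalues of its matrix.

(3, 0)

The symmetric matrix is A = [[5, -3, -1], [-3, 4, 3], [-1, 3, 3]].
Symmetric row and column elimination reduces A to a congruent diagonal form with pivots 5, 11/5, 2/11.
That gives 3 positive pivots.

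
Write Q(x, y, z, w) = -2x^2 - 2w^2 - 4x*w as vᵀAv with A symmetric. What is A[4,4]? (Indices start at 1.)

The coefficient of w^2 in Q is -2, and that is exactly A[4,4].

-2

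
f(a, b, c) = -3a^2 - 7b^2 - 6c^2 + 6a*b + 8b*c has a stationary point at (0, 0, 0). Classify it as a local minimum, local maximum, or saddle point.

The Hessian at the origin is H = [[-6, 6, 0], [6, -14, 8], [0, 8, -12]].
An LDLᵀ factorisation of H has diagonal entries -6, -8, -4.
Counting signs: 3 negative.
H is negative definite, so the origin is a strict local maximum.

local maximum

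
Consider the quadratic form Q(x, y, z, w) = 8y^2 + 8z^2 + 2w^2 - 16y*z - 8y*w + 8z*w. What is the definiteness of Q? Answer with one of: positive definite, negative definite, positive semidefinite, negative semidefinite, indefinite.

The associated matrix is A = [[0, 0, 0, 0], [0, 8, -8, -4], [0, -8, 8, 4], [0, -4, 4, 2]].
Symmetric row and column elimination reduces A to a congruent diagonal form with pivots 0, 8, 0, 0.
That gives 1 positive, 3 zero pivots.
Hence Q is positive semidefinite.

positive semidefinite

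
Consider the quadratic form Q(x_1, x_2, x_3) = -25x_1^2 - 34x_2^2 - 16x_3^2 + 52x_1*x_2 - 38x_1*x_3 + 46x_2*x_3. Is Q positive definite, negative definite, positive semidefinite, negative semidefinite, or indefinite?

negative definite

The symmetric matrix of Q is A = [[-25, 26, -19], [26, -34, 23], [-19, 23, -16]].
Leading principal minors: Δ_1 = -25, Δ_2 = 174, Δ_3 = -9.
The signs alternate starting with Δ_1 < 0, so by Sylvester's criterion Q is negative definite.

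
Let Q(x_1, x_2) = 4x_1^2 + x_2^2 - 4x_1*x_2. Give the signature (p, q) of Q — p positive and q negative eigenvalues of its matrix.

(1, 0)

The symmetric matrix is A = [[4, -2], [-2, 1]].
Applying the same elementary operations to the rows and columns of A produces a congruent diagonal matrix with entries 4, 0.
That gives 1 positive, 1 zero pivots.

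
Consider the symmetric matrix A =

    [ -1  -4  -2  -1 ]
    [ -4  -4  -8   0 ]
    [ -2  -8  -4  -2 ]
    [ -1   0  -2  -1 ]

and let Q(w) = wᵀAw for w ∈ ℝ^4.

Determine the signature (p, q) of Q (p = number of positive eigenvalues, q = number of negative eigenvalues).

Congruent diagonalization of A (simultaneous row and column reduction) yields pivots -1, 12, 0, -4/3.
That gives 1 positive, 2 negative, 1 zero pivots.

(1, 2)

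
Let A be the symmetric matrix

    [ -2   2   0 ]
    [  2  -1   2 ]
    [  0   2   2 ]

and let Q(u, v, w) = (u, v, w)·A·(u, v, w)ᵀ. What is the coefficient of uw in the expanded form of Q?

The coefficient of uw is A[1,3] + A[3,1] = 2·0 = 0.

0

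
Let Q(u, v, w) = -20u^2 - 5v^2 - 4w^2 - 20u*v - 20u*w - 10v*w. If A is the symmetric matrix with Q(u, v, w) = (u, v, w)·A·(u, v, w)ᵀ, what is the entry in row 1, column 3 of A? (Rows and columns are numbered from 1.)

-10

The coefficient of u·w in Q is -20. For a symmetric A this equals A[1,3] + A[3,1] = 2·A[1,3].
So A[1,3] = -20/2 = -10.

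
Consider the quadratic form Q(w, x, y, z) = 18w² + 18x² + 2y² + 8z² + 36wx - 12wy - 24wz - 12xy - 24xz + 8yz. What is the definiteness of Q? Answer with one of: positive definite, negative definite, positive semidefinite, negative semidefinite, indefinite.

positive semidefinite

The associated matrix is A = [[18, 18, -6, -12], [18, 18, -6, -12], [-6, -6, 2, 4], [-12, -12, 4, 8]].
Symmetric row and column elimination reduces A to a congruent diagonal form with pivots 18, 0, 0, 0.
That gives 1 positive, 3 zero pivots.
Hence Q is positive semidefinite.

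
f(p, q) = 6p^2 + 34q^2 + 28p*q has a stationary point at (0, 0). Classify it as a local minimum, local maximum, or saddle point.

The Hessian at the origin is H = [[12, 28], [28, 68]].
det H = 12·68 − (28)² = 32 > 0 and H[1,1] = 12 > 0, so H is positive definite.
Therefore the origin is a local minimum.

local minimum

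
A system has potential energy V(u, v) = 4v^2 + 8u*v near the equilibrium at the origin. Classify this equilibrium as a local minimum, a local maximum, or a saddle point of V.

saddle point

The Hessian at the origin is H = [[0, 8], [8, 8]].
det H = 0·8 − (8)² = -64 < 0, so H is indefinite.
Therefore the origin is a saddle point.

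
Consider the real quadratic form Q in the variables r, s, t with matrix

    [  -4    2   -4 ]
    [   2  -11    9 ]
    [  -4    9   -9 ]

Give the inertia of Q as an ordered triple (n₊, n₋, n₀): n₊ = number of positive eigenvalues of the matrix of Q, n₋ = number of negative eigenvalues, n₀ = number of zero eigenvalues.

(0, 3, 0)

Row-reducing A symmetrically gives the diagonal entries -4, -10, -1/10.
So there are 3 negative pivots.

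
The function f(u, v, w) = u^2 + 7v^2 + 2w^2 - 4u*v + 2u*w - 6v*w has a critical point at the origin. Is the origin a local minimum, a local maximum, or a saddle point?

local minimum

The Hessian at the origin is H = [[2, -4, 2], [-4, 14, -6], [2, -6, 4]].
Applying the same elementary operations to the rows and columns of H produces a congruent diagonal matrix with entries 2, 6, 4/3.
That gives 3 positive pivots.
H is positive definite, so the origin is a strict local minimum.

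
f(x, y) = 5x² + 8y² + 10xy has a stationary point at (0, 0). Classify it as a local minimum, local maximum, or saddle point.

local minimum

The Hessian at the origin is H = [[10, 10], [10, 16]].
det H = 10·16 − (10)² = 60 > 0 and H[1,1] = 10 > 0, so H is positive definite.
Therefore the origin is a local minimum.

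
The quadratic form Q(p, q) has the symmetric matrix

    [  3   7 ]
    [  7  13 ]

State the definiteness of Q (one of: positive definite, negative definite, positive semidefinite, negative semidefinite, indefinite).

Row-reducing A symmetrically gives the diagonal entries 3, -10/3.
Counting signs: 1 positive, 1 negative.
Hence Q is indefinite.

indefinite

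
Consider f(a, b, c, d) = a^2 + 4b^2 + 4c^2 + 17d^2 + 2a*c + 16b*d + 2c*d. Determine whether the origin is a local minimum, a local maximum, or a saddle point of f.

The Hessian at the origin is H = [[2, 0, 2, 0], [0, 8, 0, 16], [2, 0, 8, 2], [0, 16, 2, 34]].
Congruent diagonalization of H (simultaneous row and column reduction) yields pivots 2, 8, 6, 4/3.
Counting signs: 4 positive.
H is positive definite, so the origin is a strict local minimum.

local minimum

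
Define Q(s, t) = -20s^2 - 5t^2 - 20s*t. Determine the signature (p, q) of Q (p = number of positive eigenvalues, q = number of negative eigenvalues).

(0, 1)

Write A = [[-20, -10], [-10, -5]].
Symmetric row and column elimination reduces A to a congruent diagonal form with pivots -20, 0.
Counting signs: 1 negative, 1 zero.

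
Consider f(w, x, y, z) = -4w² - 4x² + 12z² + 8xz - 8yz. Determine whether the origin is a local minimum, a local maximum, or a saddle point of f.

saddle point

The Hessian at the origin is H = [[-8, 0, 0, 0], [0, -8, 0, 8], [0, 0, 0, -8], [0, 8, -8, 24]].
H is indefinite, so the origin is a saddle point.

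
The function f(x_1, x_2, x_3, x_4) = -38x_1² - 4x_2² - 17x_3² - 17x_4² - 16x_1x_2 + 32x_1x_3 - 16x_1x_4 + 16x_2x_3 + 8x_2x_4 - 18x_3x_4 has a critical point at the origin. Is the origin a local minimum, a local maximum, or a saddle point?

local maximum

The Hessian at the origin is H = [[-76, -16, 32, -16], [-16, -8, 16, 8], [32, 16, -34, -18], [-16, 8, -18, -34]].
Symmetric row and column elimination reduces H to a congruent diagonal form with pivots -76, -88/19, -2, -8/11.
That gives 4 negative pivots.
H is negative definite, so the origin is a strict local maximum.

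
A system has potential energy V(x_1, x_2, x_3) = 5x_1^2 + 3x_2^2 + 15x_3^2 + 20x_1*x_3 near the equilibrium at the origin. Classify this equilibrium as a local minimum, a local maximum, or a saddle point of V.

The Hessian at the origin is H = [[10, 0, 20], [0, 6, 0], [20, 0, 30]].
Congruent diagonalization of H (simultaneous row and column reduction) yields pivots 10, 6, -10.
Counting signs: 2 positive, 1 negative.
H is indefinite, so the origin is a saddle point.

saddle point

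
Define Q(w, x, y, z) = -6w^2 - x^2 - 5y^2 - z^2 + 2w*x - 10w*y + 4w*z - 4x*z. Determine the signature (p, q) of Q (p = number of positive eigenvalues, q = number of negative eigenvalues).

(1, 2)

The symmetric matrix is A = [[-6, 1, -5, 2], [1, -1, 0, -2], [-5, 0, -5, 0], [2, -2, 0, -1]].
Congruent diagonalization of A (simultaneous row and column reduction) yields pivots -6, -5/6, 0, 3.
That gives 1 positive, 2 negative, 1 zero pivots.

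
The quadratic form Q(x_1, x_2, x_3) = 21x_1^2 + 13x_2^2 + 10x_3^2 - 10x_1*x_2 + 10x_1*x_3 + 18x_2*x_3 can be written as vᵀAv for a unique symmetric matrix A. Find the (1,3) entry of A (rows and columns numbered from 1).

The coefficient of x_1·x_3 in Q is 10. For a symmetric A this equals A[1,3] + A[3,1] = 2·A[1,3].
So A[1,3] = 10/2 = 5.

5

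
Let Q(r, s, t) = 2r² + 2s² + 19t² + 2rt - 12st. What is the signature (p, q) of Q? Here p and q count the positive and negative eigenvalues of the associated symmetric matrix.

The symmetric matrix is A = [[2, 0, 1], [0, 2, -6], [1, -6, 19]].
Congruent diagonalization of A (simultaneous row and column reduction) yields pivots 2, 2, 1/2.
Counting signs: 3 positive.

(3, 0)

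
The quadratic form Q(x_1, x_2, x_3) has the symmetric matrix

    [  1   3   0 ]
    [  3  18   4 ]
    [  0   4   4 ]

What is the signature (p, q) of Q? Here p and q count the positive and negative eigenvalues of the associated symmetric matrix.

(3, 0)

An LDLᵀ factorisation of A has diagonal entries 1, 9, 20/9.
So there are 3 positive pivots.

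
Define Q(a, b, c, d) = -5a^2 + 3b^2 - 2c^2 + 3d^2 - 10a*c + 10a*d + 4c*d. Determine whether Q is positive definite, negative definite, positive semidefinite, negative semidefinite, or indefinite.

indefinite

The associated matrix is A = [[-5, 0, -5, 5], [0, 3, 0, 0], [-5, 0, -2, 2], [5, 0, 2, 3]].
Applying the same elementary operations to the rows and columns of A produces a congruent diagonal matrix with entries -5, 3, 3, 5.
That gives 3 positive, 1 negative pivots.
Hence Q is indefinite.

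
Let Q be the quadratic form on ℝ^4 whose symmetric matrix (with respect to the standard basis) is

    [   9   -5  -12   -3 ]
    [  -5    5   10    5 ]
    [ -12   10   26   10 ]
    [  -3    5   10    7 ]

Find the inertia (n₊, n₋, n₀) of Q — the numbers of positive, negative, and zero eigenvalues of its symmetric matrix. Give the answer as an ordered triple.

(4, 0, 0)

An LDLᵀ factorisation of A has diagonal entries 9, 20/9, 5, 4/5.
That gives 4 positive pivots.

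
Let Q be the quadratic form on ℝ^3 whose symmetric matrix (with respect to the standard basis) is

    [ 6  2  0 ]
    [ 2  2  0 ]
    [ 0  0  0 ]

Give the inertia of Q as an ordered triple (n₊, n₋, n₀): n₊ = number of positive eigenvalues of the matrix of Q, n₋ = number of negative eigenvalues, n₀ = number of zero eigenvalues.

Symmetric row and column elimination reduces A to a congruent diagonal form with pivots 6, 4/3, 0.
That gives 2 positive, 1 zero pivots.

(2, 0, 1)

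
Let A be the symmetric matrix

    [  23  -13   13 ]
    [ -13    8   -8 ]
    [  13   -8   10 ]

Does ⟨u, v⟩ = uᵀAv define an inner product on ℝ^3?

Leading principal minors: Δ_1 = 23, Δ_2 = 15, Δ_3 = 30.
All leading principal minors are positive, so by Sylvester's criterion Q is positive definite.
⟨·,·⟩ is an inner product exactly when A is positive definite.

yes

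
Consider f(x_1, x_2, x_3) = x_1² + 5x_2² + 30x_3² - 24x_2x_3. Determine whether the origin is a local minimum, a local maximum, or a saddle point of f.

local minimum

The Hessian at the origin is H = [[2, 0, 0], [0, 10, -24], [0, -24, 60]].
Symmetric row and column elimination reduces H to a congruent diagonal form with pivots 2, 10, 12/5.
That gives 3 positive pivots.
H is positive definite, so the origin is a strict local minimum.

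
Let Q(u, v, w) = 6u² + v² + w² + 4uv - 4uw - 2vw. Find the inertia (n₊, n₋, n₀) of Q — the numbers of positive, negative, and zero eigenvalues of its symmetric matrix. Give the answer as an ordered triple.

(2, 0, 1)

The symmetric matrix is A = [[6, 2, -2], [2, 1, -1], [-2, -1, 1]].
Applying the same elementary operations to the rows and columns of A produces a congruent diagonal matrix with entries 6, 1/3, 0.
That gives 2 positive, 1 zero pivots.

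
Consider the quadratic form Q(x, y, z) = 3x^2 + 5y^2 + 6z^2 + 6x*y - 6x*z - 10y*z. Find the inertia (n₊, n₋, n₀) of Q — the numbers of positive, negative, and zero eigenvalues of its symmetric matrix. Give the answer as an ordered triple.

(3, 0, 0)

The associated matrix is A = [[3, 3, -3], [3, 5, -5], [-3, -5, 6]].
Symmetric row and column elimination reduces A to a congruent diagonal form with pivots 3, 2, 1.
That gives 3 positive pivots.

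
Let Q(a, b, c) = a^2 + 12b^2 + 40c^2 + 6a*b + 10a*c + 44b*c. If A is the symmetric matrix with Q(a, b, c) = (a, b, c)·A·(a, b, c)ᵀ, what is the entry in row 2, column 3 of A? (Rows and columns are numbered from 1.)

22

The coefficient of b·c in Q is 44. For a symmetric A this equals A[2,3] + A[3,2] = 2·A[2,3].
So A[2,3] = 44/2 = 22.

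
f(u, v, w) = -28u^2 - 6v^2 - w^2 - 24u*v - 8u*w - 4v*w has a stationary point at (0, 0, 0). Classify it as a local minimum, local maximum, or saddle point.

local maximum

The Hessian at the origin is H = [[-56, -24, -8], [-24, -12, -4], [-8, -4, -2]].
Row-reducing H symmetrically gives the diagonal entries -56, -12/7, -2/3.
So there are 3 negative pivots.
H is negative definite, so the origin is a strict local maximum.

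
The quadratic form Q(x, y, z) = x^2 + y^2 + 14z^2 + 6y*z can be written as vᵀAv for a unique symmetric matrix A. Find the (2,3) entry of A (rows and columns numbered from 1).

The coefficient of y·z in Q is 6. For a symmetric A this equals A[2,3] + A[3,2] = 2·A[2,3].
So A[2,3] = 6/2 = 3.

3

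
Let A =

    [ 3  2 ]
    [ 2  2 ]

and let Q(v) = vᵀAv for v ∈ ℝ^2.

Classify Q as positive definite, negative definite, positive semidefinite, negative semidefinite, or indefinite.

positive definite

Leading principal minors: Δ_1 = 3, Δ_2 = 2.
All leading principal minors are positive, so by Sylvester's criterion Q is positive definite.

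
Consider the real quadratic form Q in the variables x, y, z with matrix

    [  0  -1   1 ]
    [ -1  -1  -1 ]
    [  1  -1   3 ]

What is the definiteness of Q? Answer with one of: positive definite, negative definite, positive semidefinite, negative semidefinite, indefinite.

A is congruent to a diagonal matrix with 1 positive, 1 negative and 1 zero entries, so Q is indefinite.

indefinite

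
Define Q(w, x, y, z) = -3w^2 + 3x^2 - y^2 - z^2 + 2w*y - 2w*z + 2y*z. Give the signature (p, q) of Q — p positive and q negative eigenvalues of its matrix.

The associated matrix is A = [[-3, 0, 1, -1], [0, 3, 0, 0], [1, 0, -1, 1], [-1, 0, 1, -1]].
Row-reducing A symmetrically gives the diagonal entries -3, 3, -2/3, 0.
Counting signs: 1 positive, 2 negative, 1 zero.

(1, 2)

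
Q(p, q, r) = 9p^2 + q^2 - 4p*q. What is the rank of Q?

The symmetric matrix is A = [[9, -2, 0], [-2, 1, 0], [0, 0, 0]].
Congruent diagonalization of A (simultaneous row and column reduction) yields pivots 9, 5/9, 0.
Counting signs: 2 positive, 1 zero.
The rank is the number of nonzero pivots: 2.

2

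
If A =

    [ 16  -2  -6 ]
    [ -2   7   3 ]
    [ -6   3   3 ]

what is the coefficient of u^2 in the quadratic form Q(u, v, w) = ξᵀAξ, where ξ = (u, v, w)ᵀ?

16

The coefficient of u^2 is the diagonal entry A[1,1] = 16.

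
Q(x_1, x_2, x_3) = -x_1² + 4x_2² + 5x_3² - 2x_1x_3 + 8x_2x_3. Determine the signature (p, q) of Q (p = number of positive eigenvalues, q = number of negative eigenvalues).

(2, 1)

Write A = [[-1, 0, -1], [0, 4, 4], [-1, 4, 5]].
Symmetric row and column elimination reduces A to a congruent diagonal form with pivots -1, 4, 2.
So there are 2 positive, 1 negative pivots.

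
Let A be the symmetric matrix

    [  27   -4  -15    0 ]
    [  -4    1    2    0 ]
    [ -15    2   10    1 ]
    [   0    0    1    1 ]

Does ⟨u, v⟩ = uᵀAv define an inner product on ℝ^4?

Applying the same elementary operations to the rows and columns of A produces a congruent diagonal matrix with entries 27, 11/27, 17/11, 6/17.
So there are 4 positive pivots.
Hence Q is positive definite.
⟨·,·⟩ is an inner product exactly when A is positive definite.

yes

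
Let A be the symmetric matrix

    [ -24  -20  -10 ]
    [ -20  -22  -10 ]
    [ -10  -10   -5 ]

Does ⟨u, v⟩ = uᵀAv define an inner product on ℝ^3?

no

Row-reducing A symmetrically gives the diagonal entries -24, -16/3, -5/16.
That gives 3 negative pivots.
Hence Q is negative definite.
⟨·,·⟩ is an inner product exactly when A is positive definite.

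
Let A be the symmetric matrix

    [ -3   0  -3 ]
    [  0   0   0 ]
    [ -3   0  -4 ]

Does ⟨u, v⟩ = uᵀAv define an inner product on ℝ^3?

Congruent diagonalization of A (simultaneous row and column reduction) yields pivots -3, 0, -1.
So there are 2 negative, 1 zero pivots.
Hence Q is negative semidefinite.
⟨·,·⟩ is an inner product exactly when A is positive definite.

no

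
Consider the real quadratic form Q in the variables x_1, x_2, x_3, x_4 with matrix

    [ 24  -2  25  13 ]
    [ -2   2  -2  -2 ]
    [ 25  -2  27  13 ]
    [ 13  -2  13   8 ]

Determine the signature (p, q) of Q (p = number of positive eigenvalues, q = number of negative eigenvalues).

(4, 0)

Applying the same elementary operations to the rows and columns of A produces a congruent diagonal matrix with entries 24, 11/6, 21/22, 5/21.
That gives 4 positive pivots.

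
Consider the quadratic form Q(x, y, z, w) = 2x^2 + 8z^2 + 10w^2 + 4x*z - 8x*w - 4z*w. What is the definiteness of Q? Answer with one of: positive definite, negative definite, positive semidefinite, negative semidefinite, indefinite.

positive semidefinite

The symmetric matrix is A = [[2, 0, 2, -4], [0, 0, 0, 0], [2, 0, 8, -2], [-4, 0, -2, 10]].
Applying the same elementary operations to the rows and columns of A produces a congruent diagonal matrix with entries 2, 0, 6, 4/3.
Counting signs: 3 positive, 1 zero.
Hence Q is positive semidefinite.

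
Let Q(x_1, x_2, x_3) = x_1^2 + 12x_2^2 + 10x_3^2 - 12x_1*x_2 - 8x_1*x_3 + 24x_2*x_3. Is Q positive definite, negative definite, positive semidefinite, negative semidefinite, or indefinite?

indefinite

The symmetric matrix is A = [[1, -6, -4], [-6, 12, 12], [-4, 12, 10]].
Applying the same elementary operations to the rows and columns of A produces a congruent diagonal matrix with entries 1, -24, 0.
Counting signs: 1 positive, 1 negative, 1 zero.
Hence Q is indefinite.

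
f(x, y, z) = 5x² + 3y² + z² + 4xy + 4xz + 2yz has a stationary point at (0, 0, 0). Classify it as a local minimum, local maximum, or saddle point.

The Hessian at the origin is H = [[10, 4, 4], [4, 6, 2], [4, 2, 2]].
Congruent diagonalization of H (simultaneous row and column reduction) yields pivots 10, 22/5, 4/11.
So there are 3 positive pivots.
H is positive definite, so the origin is a strict local minimum.

local minimum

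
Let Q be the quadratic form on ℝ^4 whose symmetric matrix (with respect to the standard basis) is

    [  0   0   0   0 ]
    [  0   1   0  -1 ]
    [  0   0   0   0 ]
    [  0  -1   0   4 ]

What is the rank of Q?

2

Row-reducing A symmetrically gives the diagonal entries 0, 1, 0, 3.
Counting signs: 2 positive, 2 zero.
The rank is the number of nonzero pivots: 2.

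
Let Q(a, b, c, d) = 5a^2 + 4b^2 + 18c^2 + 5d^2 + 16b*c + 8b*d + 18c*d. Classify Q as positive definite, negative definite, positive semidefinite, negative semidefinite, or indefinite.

The symmetric matrix is A = [[5, 0, 0, 0], [0, 4, 8, 4], [0, 8, 18, 9], [0, 4, 9, 5]].
An LDLᵀ factorisation of A has diagonal entries 5, 4, 2, 1/2.
Counting signs: 4 positive.
Hence Q is positive definite.

positive definite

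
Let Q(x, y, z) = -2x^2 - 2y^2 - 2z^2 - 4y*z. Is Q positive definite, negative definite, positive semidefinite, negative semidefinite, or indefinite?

The associated matrix is A = [[-2, 0, 0], [0, -2, -2], [0, -2, -2]].
Congruent diagonalization of A (simultaneous row and column reduction) yields pivots -2, -2, 0.
That gives 2 negative, 1 zero pivots.
Hence Q is negative semidefinite.

negative semidefinite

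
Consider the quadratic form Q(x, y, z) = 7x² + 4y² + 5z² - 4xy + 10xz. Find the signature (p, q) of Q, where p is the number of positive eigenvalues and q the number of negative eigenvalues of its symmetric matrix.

(3, 0)

The symmetric matrix is A = [[7, -2, 5], [-2, 4, 0], [5, 0, 5]].
Row-reducing A symmetrically gives the diagonal entries 7, 24/7, 5/6.
Counting signs: 3 positive.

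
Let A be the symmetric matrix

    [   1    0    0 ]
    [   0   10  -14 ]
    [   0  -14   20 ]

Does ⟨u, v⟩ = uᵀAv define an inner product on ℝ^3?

yes

Row-reducing A symmetrically gives the diagonal entries 1, 10, 2/5.
So there are 3 positive pivots.
Hence Q is positive definite.
⟨·,·⟩ is an inner product exactly when A is positive definite.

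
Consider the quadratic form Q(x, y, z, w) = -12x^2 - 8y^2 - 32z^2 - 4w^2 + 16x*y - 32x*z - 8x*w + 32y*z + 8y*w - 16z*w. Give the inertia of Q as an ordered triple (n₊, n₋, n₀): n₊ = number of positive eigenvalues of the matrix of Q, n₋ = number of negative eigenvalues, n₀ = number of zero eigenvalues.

Write A = [[-12, 8, -16, -4], [8, -8, 16, 4], [-16, 16, -32, -8], [-4, 4, -8, -4]].
Symmetric row and column elimination reduces A to a congruent diagonal form with pivots -12, -8/3, 0, -2.
So there are 3 negative, 1 zero pivots.

(0, 3, 1)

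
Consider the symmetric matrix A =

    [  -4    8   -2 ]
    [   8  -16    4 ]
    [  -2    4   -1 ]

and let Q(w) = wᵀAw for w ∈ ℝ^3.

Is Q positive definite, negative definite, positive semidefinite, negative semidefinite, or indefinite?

negative semidefinite

Applying the same elementary operations to the rows and columns of A produces a congruent diagonal matrix with entries -4, 0, 0.
So there are 1 negative, 2 zero pivots.
Hence Q is negative semidefinite.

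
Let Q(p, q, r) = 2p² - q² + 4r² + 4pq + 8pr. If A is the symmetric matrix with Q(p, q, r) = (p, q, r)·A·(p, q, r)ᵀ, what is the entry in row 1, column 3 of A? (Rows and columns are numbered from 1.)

4

The coefficient of p·r in Q is 8. For a symmetric A this equals A[1,3] + A[3,1] = 2·A[1,3].
So A[1,3] = 8/2 = 4.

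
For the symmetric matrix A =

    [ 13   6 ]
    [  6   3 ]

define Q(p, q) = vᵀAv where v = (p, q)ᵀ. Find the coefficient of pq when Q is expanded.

The coefficient of pq is A[1,2] + A[2,1] = 2·6 = 12.

12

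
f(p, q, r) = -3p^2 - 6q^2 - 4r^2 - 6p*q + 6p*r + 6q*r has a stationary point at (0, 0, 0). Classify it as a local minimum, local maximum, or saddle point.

The Hessian at the origin is H = [[-6, -6, 6], [-6, -12, 6], [6, 6, -8]].
Congruent diagonalization of H (simultaneous row and column reduction) yields pivots -6, -6, -2.
That gives 3 negative pivots.
H is negative definite, so the origin is a strict local maximum.

local maximum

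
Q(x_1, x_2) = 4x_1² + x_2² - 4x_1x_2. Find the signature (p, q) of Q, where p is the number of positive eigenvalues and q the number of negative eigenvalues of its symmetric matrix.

(1, 0)

The associated matrix is A = [[4, -2], [-2, 1]].
Applying the same elementary operations to the rows and columns of A produces a congruent diagonal matrix with entries 4, 0.
So there are 1 positive, 1 zero pivots.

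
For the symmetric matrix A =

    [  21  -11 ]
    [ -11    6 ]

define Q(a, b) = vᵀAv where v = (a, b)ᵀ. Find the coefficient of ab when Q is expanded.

-22

The coefficient of ab is A[1,2] + A[2,1] = 2·(-11) = -22.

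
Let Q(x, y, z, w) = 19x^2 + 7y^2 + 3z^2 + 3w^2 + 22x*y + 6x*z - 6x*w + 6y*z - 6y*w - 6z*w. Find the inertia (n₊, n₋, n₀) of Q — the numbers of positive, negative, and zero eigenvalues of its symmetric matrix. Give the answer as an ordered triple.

(2, 0, 2)

Write A = [[19, 11, 3, -3], [11, 7, 3, -3], [3, 3, 3, -3], [-3, -3, -3, 3]].
Symmetric row and column elimination reduces A to a congruent diagonal form with pivots 19, 12/19, 0, 0.
Counting signs: 2 positive, 2 zero.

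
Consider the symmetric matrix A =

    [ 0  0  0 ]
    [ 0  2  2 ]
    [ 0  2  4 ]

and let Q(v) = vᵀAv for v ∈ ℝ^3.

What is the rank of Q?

Symmetric row and column elimination reduces A to a congruent diagonal form with pivots 0, 2, 2.
So there are 2 positive, 1 zero pivots.
The rank is the number of nonzero pivots: 2.

2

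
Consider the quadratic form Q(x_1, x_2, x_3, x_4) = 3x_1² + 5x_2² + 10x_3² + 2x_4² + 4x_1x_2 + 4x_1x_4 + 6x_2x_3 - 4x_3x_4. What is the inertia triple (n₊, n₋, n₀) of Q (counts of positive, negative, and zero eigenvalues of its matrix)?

The symmetric matrix is A = [[3, 2, 0, 2], [2, 5, 3, 0], [0, 3, 10, -2], [2, 0, -2, 2]].
An LDLᵀ factorisation of A has diagonal entries 3, 11/3, 83/11, 6/83.
That gives 4 positive pivots.

(4, 0, 0)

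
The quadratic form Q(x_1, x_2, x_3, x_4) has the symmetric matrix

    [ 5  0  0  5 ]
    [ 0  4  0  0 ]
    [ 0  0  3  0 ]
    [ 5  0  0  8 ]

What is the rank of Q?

4

Congruent diagonalization of A (simultaneous row and column reduction) yields pivots 5, 4, 3, 3.
Counting signs: 4 positive.
The rank is the number of nonzero pivots: 4.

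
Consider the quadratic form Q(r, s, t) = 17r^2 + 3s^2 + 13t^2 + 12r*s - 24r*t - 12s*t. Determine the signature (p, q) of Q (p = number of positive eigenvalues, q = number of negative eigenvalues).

Write A = [[17, 6, -12], [6, 3, -6], [-12, -6, 13]].
Congruent diagonalization of A (simultaneous row and column reduction) yields pivots 17, 15/17, 1.
Counting signs: 3 positive.

(3, 0)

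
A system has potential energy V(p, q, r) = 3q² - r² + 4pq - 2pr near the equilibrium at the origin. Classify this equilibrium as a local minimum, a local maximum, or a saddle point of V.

The Hessian at the origin is H = [[0, 4, -2], [4, 6, 0], [-2, 0, -2]].
H is indefinite, so the origin is a saddle point.

saddle point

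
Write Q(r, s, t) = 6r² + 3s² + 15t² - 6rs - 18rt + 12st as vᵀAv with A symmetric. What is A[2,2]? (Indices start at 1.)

3

The coefficient of s² in Q is 3, and that is exactly A[2,2].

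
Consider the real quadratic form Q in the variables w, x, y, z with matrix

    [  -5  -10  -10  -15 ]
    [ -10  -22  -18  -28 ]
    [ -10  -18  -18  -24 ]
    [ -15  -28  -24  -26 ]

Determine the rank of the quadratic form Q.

4

Applying the same elementary operations to the rows and columns of A produces a congruent diagonal matrix with entries -5, -2, 4, 5.
So there are 2 positive, 2 negative pivots.
The rank is the number of nonzero pivots: 4.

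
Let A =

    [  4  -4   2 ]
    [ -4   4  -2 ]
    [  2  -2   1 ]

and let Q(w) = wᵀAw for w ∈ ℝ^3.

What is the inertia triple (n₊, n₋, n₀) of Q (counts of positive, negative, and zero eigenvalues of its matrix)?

(1, 0, 2)

Symmetric row and column elimination reduces A to a congruent diagonal form with pivots 4, 0, 0.
Counting signs: 1 positive, 2 zero.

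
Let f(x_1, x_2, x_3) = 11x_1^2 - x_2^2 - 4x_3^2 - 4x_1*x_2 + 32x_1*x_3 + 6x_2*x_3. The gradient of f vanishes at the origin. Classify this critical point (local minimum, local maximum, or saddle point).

The Hessian at the origin is H = [[22, -4, 32], [-4, -2, 6], [32, 6, -8]].
Symmetric row and column elimination reduces H to a congruent diagonal form with pivots 22, -30/11, -10/3.
Counting signs: 1 positive, 2 negative.
H is indefinite, so the origin is a saddle point.

saddle point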